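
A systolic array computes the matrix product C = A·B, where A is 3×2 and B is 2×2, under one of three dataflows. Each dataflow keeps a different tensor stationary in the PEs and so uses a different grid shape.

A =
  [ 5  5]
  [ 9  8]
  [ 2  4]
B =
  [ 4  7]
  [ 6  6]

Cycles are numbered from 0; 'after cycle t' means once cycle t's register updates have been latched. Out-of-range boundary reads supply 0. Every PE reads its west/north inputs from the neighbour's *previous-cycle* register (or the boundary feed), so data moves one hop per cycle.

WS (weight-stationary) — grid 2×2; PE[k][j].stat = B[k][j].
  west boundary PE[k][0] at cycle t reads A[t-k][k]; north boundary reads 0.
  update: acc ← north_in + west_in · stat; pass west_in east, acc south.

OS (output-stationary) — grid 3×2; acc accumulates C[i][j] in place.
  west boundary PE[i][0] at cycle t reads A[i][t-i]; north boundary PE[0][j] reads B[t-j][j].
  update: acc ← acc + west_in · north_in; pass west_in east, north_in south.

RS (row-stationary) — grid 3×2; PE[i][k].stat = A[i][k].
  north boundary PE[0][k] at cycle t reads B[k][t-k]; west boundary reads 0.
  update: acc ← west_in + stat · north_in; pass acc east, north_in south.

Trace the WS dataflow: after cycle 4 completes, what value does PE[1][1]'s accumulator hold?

WS (2×2). Following PE[1][1] plus its west/north inputs:
  c0 r0c1: 0 / 0 / 0
  c0 r1c0: 0 / 0 / 0
  c0 r1c1: 0 / 0 / 0
  c1 r0c1: 35 / 5 / 35
  c1 r1c0: 50 / 5 / 50
  c1 r1c1: 0 / 0 / 0
  c2 r0c1: 63 / 9 / 63
  c2 r1c0: 84 / 8 / 84
  c2 r1c1: 65 / 5 / 65
  c3 r0c1: 14 / 2 / 14
  c3 r1c0: 32 / 4 / 32
  c3 r1c1: 111 / 8 / 111
  c4 r0c1: 0 / 0 / 0
  c4 r1c0: 0 / 0 / 0
  c4 r1c1: 38 / 4 / 38

PE[1][1].acc = 38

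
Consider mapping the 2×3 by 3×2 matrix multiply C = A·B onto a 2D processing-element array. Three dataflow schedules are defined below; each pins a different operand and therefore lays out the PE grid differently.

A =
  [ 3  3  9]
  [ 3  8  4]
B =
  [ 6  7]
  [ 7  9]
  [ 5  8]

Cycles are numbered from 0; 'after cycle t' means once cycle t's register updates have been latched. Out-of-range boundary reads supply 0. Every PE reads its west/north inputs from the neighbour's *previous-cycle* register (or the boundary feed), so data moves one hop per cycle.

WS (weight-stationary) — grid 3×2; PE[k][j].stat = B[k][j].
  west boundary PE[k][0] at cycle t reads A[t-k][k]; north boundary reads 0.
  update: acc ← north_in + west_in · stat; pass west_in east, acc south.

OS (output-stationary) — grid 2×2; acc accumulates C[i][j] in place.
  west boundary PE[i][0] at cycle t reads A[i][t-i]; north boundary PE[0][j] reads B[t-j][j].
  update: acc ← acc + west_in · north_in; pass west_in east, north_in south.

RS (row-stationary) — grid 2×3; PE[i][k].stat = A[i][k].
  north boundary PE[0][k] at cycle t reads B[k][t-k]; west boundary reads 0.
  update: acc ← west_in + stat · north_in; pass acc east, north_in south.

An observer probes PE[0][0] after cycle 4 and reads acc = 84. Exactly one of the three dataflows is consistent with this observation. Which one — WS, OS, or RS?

WS (3×2 grid), PE[0][0]:
  [0] (0,0) acc=18 (h:3 v:18)
  [1] (0,0) acc=18 (h:3 v:18)
  [2] (0,0) acc=0 (h:0 v:0)
  [3] (0,0) acc=0 (h:0 v:0)
  [4] (0,0) acc=0 (h:0 v:0)
OS (2×2 grid), PE[0][0]:
  [0] (0,0) acc=18 (h:3 v:6)
  [1] (0,0) acc=39 (h:3 v:7)
  [2] (0,0) acc=84 (h:9 v:5)
  [3] (0,0) acc=84 (h:0 v:0)
  [4] (0,0) acc=84 (h:0 v:0)
RS (2×3 grid), PE[0][0]:
  [0] (0,0) acc=18 (h:18 v:6)
  [1] (0,0) acc=21 (h:21 v:7)
  [2] (0,0) acc=0 (h:0 v:0)
  [3] (0,0) acc=0 (h:0 v:0)
  [4] (0,0) acc=0 (h:0 v:0)

dataflow = OS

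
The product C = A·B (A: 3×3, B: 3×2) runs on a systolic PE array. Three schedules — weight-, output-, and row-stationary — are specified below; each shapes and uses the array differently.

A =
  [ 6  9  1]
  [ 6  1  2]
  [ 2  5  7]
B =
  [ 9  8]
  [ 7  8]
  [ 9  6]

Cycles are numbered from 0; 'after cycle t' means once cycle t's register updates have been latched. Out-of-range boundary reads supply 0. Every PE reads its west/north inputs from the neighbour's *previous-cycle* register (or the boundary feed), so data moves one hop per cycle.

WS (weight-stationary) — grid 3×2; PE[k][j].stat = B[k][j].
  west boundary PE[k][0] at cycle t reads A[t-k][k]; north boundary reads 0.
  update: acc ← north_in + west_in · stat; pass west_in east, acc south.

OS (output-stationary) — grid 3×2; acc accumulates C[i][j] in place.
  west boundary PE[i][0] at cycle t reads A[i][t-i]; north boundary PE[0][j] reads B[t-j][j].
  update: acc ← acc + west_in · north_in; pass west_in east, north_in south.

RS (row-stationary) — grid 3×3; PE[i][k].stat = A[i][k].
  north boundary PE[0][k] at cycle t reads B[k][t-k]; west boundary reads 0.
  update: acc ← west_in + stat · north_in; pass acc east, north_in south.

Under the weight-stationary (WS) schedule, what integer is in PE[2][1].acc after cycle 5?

PE[2][1].acc = 98

Tracing WS — 3×2 array, target PE[2][1]:
  t=0 PE[1][1]: acc=0 h=0 v=0
  t=0 PE[2][0]: acc=0 h=0 v=0
  t=0 PE[2][1]: acc=0 h=0 v=0
  t=1 PE[1][1]: acc=0 h=0 v=0
  t=1 PE[2][0]: acc=0 h=0 v=0
  t=1 PE[2][1]: acc=0 h=0 v=0
  t=2 PE[1][1]: acc=120 h=9 v=120
  t=2 PE[2][0]: acc=126 h=1 v=126
  t=2 PE[2][1]: acc=0 h=0 v=0
  t=3 PE[1][1]: acc=56 h=1 v=56
  t=3 PE[2][0]: acc=79 h=2 v=79
  t=3 PE[2][1]: acc=126 h=1 v=126
  t=4 PE[1][1]: acc=56 h=5 v=56
  t=4 PE[2][0]: acc=116 h=7 v=116
  t=4 PE[2][1]: acc=68 h=2 v=68
  t=5 PE[1][1]: acc=0 h=0 v=0
  t=5 PE[2][0]: acc=0 h=0 v=0
  t=5 PE[2][1]: acc=98 h=7 v=98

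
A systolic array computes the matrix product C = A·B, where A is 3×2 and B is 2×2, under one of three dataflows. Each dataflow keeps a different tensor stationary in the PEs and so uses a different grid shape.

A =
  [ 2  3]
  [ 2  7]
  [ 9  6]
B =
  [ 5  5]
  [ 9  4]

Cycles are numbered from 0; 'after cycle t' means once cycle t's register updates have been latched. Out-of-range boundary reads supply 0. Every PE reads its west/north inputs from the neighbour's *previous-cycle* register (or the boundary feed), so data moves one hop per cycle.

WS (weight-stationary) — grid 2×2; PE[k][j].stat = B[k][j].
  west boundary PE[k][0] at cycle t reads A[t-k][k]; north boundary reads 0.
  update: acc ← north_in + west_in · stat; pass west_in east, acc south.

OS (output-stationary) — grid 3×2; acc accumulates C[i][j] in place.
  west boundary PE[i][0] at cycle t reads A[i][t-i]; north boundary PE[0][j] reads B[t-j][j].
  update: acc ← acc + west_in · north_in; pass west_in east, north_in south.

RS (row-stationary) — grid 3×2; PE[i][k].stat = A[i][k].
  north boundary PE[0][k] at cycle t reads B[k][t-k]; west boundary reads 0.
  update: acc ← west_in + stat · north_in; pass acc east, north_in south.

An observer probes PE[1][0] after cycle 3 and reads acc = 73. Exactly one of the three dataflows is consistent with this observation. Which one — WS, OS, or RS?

— WS: 2×2; PE[1][0] trace:
  after 0 — PE[1][0] acc=0, pass-E 0, pass-S 0
  after 1 — PE[1][0] acc=37, pass-E 3, pass-S 37
  after 2 — PE[1][0] acc=73, pass-E 7, pass-S 73
  after 3 — PE[1][0] acc=99, pass-E 6, pass-S 99
— OS: 3×2; PE[1][0] trace:
  after 0 — PE[1][0] acc=0, pass-E 0, pass-S 0
  after 1 — PE[1][0] acc=10, pass-E 2, pass-S 5
  after 2 — PE[1][0] acc=73, pass-E 7, pass-S 9
  after 3 — PE[1][0] acc=73, pass-E 0, pass-S 0
— RS: 3×2; PE[1][0] trace:
  after 0 — PE[1][0] acc=0, pass-E 0, pass-S 0
  after 1 — PE[1][0] acc=10, pass-E 10, pass-S 5
  after 2 — PE[1][0] acc=10, pass-E 10, pass-S 5
  after 3 — PE[1][0] acc=0, pass-E 0, pass-S 0

dataflow = OS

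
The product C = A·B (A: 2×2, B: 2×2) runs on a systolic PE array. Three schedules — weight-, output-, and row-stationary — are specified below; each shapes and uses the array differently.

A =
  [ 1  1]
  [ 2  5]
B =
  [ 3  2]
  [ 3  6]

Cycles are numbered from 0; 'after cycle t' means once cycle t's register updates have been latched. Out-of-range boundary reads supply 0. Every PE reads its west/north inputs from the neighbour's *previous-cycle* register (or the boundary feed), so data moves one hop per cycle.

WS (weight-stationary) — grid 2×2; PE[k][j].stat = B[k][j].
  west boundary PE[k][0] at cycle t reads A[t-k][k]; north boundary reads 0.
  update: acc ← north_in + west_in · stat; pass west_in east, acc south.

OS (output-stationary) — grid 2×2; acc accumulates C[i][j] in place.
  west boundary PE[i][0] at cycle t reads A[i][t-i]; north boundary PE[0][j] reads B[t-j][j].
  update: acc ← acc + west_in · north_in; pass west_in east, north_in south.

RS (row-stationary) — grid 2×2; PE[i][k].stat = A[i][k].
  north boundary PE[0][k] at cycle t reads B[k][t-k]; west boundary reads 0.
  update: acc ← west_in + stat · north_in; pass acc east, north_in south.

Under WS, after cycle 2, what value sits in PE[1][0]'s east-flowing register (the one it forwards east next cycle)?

Tracing WS — 2×2 array, target PE[1][0]:
  step 0 · PE0,0: acc=3; fwd→1 fwd↓3
  step 0 · PE1,0: acc=0; fwd→0 fwd↓0
  step 1 · PE0,0: acc=6; fwd→2 fwd↓6
  step 1 · PE1,0: acc=6; fwd→1 fwd↓6
  step 2 · PE0,0: acc=0; fwd→0 fwd↓0
  step 2 · PE1,0: acc=21; fwd→5 fwd↓21

register = 5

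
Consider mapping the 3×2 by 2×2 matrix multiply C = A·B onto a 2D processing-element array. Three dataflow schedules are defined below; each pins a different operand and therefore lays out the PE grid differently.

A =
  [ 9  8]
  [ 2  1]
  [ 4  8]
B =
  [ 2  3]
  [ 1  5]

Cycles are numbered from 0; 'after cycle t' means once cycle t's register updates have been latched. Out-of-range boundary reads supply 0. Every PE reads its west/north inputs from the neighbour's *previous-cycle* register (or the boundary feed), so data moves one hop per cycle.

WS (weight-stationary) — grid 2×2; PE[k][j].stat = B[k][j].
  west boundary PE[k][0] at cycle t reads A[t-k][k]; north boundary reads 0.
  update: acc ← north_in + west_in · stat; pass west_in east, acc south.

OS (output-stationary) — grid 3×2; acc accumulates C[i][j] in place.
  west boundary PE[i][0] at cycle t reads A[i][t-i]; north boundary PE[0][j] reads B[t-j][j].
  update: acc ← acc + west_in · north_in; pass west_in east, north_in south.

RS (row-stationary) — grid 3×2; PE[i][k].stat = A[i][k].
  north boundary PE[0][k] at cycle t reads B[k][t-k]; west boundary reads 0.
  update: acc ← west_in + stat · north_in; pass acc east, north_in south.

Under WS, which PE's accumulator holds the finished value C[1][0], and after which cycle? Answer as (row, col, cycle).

(row, col, cycle) = (1, 0, 2)

WS: C[1][0] accumulates in PE[1][0]:
  @0  [1,0]  acc 0  |  →0  ↓0
  @1  [1,0]  acc 26  |  →8  ↓26
  @2  [1,0]  acc 5  |  →1  ↓5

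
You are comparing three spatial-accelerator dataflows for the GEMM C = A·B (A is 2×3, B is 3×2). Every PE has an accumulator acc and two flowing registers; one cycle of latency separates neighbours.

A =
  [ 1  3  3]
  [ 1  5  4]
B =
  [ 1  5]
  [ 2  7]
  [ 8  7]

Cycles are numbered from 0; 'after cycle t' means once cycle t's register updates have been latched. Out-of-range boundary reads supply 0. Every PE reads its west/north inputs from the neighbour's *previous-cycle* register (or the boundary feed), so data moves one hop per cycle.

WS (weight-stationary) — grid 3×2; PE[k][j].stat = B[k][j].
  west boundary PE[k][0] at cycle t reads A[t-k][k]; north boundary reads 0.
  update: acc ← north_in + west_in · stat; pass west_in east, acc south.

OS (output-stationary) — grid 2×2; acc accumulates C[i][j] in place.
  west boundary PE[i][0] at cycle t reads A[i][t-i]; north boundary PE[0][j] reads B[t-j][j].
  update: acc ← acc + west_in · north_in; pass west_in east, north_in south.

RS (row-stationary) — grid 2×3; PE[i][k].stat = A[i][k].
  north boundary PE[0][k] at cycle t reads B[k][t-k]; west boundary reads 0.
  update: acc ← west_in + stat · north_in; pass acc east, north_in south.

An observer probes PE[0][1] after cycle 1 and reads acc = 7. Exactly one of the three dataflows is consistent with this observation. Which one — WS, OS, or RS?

dataflow = RS

— WS: 3×2; PE[0][1] trace:
  after 0 — PE[0][1] acc=0, pass-E 0, pass-S 0
  after 1 — PE[0][1] acc=5, pass-E 1, pass-S 5
— OS: 2×2; PE[0][1] trace:
  after 0 — PE[0][1] acc=0, pass-E 0, pass-S 0
  after 1 — PE[0][1] acc=5, pass-E 1, pass-S 5
— RS: 2×3; PE[0][1] trace:
  after 0 — PE[0][1] acc=0, pass-E 0, pass-S 0
  after 1 — PE[0][1] acc=7, pass-E 7, pass-S 2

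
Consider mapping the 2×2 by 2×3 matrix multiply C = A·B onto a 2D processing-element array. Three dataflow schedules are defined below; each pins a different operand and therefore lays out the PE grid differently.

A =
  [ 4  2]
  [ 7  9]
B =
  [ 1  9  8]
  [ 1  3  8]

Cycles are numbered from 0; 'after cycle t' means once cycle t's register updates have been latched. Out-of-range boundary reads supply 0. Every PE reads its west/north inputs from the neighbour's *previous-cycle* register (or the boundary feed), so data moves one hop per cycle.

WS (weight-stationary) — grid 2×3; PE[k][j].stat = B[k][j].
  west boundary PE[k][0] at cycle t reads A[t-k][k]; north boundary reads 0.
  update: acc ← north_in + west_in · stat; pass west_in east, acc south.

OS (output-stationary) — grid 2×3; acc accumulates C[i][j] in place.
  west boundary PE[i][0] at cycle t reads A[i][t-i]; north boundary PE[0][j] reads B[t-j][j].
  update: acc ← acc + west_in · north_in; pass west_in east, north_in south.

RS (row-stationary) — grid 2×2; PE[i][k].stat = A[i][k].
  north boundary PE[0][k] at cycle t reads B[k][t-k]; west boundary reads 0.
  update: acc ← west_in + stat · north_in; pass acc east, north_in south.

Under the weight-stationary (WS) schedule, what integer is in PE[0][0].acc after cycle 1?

WS (2×3). Following PE[0][0] plus its west/north inputs:
  @0  [0,0]  acc 4  |  →4  ↓4
  @1  [0,0]  acc 7  |  →7  ↓7

PE[0][0].acc = 7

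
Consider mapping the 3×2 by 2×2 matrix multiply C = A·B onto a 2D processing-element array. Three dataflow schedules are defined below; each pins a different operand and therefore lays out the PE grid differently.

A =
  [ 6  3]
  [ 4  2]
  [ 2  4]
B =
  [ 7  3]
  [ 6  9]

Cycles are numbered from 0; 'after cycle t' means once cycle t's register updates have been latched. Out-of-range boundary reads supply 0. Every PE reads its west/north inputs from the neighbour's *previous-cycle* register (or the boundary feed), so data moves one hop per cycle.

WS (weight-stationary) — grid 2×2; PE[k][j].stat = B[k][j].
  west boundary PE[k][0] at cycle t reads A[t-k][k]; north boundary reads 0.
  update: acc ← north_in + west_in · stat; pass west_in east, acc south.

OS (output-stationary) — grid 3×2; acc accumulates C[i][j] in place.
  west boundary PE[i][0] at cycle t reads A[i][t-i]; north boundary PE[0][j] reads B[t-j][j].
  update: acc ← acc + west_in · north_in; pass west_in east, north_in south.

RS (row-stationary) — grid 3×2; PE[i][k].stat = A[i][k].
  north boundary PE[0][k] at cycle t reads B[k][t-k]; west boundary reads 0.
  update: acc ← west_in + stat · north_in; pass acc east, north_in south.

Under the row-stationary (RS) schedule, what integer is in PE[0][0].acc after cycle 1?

PE[0][0].acc = 18

Tracing RS — 3×2 array, target PE[0][0]:
  c0 r0c0: 42 / 42 / 7
  c1 r0c0: 18 / 18 / 3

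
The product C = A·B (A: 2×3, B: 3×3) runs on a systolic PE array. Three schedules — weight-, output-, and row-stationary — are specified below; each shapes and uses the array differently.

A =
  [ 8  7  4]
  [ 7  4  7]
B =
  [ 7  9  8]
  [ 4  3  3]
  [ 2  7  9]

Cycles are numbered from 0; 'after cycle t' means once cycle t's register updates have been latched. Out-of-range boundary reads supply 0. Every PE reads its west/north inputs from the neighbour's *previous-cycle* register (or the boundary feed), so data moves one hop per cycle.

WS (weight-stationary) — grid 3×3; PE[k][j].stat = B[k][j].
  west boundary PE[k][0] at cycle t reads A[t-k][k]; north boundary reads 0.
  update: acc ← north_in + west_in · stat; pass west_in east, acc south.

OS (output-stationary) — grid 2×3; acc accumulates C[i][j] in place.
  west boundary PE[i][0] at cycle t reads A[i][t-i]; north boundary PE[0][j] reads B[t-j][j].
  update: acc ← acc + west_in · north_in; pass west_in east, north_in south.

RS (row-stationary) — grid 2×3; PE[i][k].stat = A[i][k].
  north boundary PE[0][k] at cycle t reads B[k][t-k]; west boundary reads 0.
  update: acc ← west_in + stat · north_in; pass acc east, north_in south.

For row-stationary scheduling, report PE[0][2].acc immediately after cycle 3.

PE[0][2].acc = 121

RS (2×3). Following PE[0][2] plus its west/north inputs:
  c0 r0c1: 0 / 0 / 0
  c0 r0c2: 0 / 0 / 0
  c1 r0c1: 84 / 84 / 4
  c1 r0c2: 0 / 0 / 0
  c2 r0c1: 93 / 93 / 3
  c2 r0c2: 92 / 92 / 2
  c3 r0c1: 85 / 85 / 3
  c3 r0c2: 121 / 121 / 7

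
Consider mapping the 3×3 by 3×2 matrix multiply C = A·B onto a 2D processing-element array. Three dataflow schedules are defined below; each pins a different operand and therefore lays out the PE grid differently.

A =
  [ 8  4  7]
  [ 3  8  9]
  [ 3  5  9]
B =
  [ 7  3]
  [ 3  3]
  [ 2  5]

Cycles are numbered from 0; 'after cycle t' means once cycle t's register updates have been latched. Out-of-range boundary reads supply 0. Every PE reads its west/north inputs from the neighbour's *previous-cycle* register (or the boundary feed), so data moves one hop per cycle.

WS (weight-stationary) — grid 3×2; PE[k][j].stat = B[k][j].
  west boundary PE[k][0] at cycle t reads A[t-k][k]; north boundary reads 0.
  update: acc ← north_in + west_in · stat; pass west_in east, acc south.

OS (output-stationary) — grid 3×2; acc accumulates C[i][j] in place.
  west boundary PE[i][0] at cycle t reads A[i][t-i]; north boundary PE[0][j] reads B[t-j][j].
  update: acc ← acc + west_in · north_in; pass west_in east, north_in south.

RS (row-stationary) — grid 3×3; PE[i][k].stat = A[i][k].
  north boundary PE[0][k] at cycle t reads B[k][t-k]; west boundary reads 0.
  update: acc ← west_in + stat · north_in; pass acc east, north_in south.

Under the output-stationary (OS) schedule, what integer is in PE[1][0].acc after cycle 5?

OS on a 3×2 grid — tracing PE[1][0] and its feeders:
  after 0 — PE[0][0] acc=56, pass-E 8, pass-S 7
  after 0 — PE[1][0] acc=0, pass-E 0, pass-S 0
  after 1 — PE[0][0] acc=68, pass-E 4, pass-S 3
  after 1 — PE[1][0] acc=21, pass-E 3, pass-S 7
  after 2 — PE[0][0] acc=82, pass-E 7, pass-S 2
  after 2 — PE[1][0] acc=45, pass-E 8, pass-S 3
  after 3 — PE[0][0] acc=82, pass-E 0, pass-S 0
  after 3 — PE[1][0] acc=63, pass-E 9, pass-S 2
  after 4 — PE[0][0] acc=82, pass-E 0, pass-S 0
  after 4 — PE[1][0] acc=63, pass-E 0, pass-S 0
  after 5 — PE[0][0] acc=82, pass-E 0, pass-S 0
  after 5 — PE[1][0] acc=63, pass-E 0, pass-S 0

PE[1][0].acc = 63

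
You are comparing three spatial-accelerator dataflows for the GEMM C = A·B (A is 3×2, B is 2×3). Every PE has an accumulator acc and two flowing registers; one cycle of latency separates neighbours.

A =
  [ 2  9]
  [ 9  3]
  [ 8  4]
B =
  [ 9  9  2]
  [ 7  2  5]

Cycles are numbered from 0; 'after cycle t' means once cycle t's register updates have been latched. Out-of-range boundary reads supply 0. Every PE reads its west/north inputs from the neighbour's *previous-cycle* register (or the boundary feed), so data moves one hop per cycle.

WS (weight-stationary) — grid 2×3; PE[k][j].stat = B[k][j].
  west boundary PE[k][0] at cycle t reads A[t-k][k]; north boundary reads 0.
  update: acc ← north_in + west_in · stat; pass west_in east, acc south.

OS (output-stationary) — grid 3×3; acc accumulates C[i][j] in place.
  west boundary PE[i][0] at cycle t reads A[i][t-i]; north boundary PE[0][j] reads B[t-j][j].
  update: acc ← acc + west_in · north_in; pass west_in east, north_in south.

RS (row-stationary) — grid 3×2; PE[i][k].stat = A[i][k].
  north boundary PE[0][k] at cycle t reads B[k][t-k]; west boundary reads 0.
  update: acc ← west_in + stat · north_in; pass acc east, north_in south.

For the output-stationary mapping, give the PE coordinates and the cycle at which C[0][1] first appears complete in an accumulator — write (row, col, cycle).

OS — PE[0][1] is where C[0][1] collects:
  @0  [0,1]  acc 0  |  →0  ↓0
  @1  [0,1]  acc 18  |  →2  ↓9
  @2  [0,1]  acc 36  |  →9  ↓2

(row, col, cycle) = (0, 1, 2)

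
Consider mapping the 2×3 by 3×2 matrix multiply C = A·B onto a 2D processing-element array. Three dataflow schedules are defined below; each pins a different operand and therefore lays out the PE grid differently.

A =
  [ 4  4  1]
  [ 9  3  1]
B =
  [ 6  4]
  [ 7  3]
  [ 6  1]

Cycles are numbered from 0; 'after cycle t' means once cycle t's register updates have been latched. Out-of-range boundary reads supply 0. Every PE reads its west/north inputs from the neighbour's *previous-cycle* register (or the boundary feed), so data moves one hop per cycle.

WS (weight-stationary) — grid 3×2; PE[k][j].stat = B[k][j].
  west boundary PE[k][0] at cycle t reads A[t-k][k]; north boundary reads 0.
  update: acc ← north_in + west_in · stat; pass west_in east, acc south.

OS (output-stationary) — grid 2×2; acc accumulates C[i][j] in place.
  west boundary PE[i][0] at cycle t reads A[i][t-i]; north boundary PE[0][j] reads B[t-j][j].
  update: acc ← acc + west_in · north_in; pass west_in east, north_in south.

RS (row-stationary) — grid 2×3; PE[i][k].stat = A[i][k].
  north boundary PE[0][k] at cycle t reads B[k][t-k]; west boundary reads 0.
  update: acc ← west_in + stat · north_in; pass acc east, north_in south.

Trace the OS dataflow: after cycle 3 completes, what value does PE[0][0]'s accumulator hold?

OS on a 2×2 grid — tracing PE[0][0] and its feeders:
  0: (0,0).acc=24  regs=<4,6>
  1: (0,0).acc=52  regs=<4,7>
  2: (0,0).acc=58  regs=<1,6>
  3: (0,0).acc=58  regs=<0,0>

PE[0][0].acc = 58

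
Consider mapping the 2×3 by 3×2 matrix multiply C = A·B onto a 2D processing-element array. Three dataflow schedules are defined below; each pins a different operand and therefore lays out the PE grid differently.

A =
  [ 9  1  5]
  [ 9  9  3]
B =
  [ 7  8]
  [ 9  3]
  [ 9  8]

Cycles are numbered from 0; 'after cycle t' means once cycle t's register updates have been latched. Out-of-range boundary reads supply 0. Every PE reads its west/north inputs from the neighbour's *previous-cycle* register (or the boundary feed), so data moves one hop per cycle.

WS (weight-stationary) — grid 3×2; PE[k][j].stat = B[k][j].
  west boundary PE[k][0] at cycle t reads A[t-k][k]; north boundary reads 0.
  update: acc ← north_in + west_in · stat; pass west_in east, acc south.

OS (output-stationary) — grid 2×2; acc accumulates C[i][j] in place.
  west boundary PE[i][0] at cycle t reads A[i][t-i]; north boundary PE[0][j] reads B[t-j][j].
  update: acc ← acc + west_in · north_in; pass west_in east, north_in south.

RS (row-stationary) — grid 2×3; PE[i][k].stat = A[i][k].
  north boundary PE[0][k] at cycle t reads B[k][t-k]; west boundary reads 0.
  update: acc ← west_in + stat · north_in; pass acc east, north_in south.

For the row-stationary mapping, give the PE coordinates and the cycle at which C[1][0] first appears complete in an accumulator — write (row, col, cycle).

(row, col, cycle) = (1, 2, 3)

RS: C[1][0] accumulates in PE[1][2]:
  c0 r1c2: 0 / 0 / 0
  c1 r1c2: 0 / 0 / 0
  c2 r1c2: 0 / 0 / 0
  c3 r1c2: 171 / 171 / 9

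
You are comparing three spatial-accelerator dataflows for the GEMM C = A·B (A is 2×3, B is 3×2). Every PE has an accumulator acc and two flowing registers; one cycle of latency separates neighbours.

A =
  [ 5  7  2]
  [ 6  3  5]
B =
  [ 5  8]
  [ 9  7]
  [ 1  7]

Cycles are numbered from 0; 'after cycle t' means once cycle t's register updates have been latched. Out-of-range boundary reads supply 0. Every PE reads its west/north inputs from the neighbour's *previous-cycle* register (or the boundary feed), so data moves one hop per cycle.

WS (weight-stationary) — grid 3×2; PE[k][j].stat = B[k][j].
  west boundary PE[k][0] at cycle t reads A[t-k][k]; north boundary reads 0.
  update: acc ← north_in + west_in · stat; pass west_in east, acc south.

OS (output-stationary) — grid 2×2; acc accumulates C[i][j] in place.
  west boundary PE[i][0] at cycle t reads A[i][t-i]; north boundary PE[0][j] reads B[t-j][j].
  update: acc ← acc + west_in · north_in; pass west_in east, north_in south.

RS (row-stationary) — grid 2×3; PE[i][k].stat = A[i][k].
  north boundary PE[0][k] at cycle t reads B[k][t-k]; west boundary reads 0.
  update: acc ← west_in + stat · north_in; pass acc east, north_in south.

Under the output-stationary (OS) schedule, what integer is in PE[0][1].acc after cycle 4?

OS on a 2×2 grid — tracing PE[0][1] and its feeders:
  step 0 · PE0,0: acc=25; fwd→5 fwd↓5
  step 0 · PE0,1: acc=0; fwd→0 fwd↓0
  step 1 · PE0,0: acc=88; fwd→7 fwd↓9
  step 1 · PE0,1: acc=40; fwd→5 fwd↓8
  step 2 · PE0,0: acc=90; fwd→2 fwd↓1
  step 2 · PE0,1: acc=89; fwd→7 fwd↓7
  step 3 · PE0,0: acc=90; fwd→0 fwd↓0
  step 3 · PE0,1: acc=103; fwd→2 fwd↓7
  step 4 · PE0,0: acc=90; fwd→0 fwd↓0
  step 4 · PE0,1: acc=103; fwd→0 fwd↓0

PE[0][1].acc = 103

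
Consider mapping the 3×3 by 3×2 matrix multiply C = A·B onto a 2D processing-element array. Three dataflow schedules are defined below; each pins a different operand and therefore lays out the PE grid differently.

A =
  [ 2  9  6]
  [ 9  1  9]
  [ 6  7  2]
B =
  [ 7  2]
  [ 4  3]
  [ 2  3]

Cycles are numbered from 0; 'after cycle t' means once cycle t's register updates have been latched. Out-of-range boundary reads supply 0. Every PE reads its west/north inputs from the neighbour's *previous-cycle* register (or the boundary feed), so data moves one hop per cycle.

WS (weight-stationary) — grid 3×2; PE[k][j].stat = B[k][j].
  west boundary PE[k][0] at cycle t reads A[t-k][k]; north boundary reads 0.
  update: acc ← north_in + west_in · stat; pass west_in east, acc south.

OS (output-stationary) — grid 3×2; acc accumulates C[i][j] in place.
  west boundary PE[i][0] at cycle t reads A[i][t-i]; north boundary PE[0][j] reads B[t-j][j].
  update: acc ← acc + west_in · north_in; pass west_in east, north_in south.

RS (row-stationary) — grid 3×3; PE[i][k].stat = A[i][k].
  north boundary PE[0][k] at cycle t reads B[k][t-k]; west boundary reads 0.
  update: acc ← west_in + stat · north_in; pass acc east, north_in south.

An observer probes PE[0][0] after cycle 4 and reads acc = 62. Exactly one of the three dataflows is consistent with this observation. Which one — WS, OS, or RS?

Under WS (3×2), PE[0][0]:
  [0] (0,0) acc=14 (h:2 v:14)
  [1] (0,0) acc=63 (h:9 v:63)
  [2] (0,0) acc=42 (h:6 v:42)
  [3] (0,0) acc=0 (h:0 v:0)
  [4] (0,0) acc=0 (h:0 v:0)
Under OS (3×2), PE[0][0]:
  [0] (0,0) acc=14 (h:2 v:7)
  [1] (0,0) acc=50 (h:9 v:4)
  [2] (0,0) acc=62 (h:6 v:2)
  [3] (0,0) acc=62 (h:0 v:0)
  [4] (0,0) acc=62 (h:0 v:0)
Under RS (3×3), PE[0][0]:
  [0] (0,0) acc=14 (h:14 v:7)
  [1] (0,0) acc=4 (h:4 v:2)
  [2] (0,0) acc=0 (h:0 v:0)
  [3] (0,0) acc=0 (h:0 v:0)
  [4] (0,0) acc=0 (h:0 v:0)

dataflow = OS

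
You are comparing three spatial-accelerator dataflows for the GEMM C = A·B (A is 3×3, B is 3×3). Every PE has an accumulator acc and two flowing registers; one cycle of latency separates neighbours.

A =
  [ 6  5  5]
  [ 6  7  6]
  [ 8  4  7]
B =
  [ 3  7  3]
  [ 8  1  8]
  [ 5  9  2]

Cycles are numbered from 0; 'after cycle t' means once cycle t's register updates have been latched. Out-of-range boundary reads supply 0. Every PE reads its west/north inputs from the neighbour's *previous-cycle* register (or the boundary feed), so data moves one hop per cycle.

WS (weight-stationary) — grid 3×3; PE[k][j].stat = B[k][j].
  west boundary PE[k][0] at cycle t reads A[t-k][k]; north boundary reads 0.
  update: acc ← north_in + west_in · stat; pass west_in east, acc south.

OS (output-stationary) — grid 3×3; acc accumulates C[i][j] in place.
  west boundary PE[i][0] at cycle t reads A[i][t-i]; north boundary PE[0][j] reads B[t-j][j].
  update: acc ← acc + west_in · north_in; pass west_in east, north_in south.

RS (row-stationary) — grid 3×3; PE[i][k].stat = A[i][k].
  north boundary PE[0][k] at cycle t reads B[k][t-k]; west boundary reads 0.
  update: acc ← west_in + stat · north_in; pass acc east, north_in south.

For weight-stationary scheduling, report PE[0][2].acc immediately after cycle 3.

PE[0][2].acc = 18

WS on a 3×3 grid — tracing PE[0][2] and its feeders:
  c0 r0c1: 0 / 0 / 0
  c0 r0c2: 0 / 0 / 0
  c1 r0c1: 42 / 6 / 42
  c1 r0c2: 0 / 0 / 0
  c2 r0c1: 42 / 6 / 42
  c2 r0c2: 18 / 6 / 18
  c3 r0c1: 56 / 8 / 56
  c3 r0c2: 18 / 6 / 18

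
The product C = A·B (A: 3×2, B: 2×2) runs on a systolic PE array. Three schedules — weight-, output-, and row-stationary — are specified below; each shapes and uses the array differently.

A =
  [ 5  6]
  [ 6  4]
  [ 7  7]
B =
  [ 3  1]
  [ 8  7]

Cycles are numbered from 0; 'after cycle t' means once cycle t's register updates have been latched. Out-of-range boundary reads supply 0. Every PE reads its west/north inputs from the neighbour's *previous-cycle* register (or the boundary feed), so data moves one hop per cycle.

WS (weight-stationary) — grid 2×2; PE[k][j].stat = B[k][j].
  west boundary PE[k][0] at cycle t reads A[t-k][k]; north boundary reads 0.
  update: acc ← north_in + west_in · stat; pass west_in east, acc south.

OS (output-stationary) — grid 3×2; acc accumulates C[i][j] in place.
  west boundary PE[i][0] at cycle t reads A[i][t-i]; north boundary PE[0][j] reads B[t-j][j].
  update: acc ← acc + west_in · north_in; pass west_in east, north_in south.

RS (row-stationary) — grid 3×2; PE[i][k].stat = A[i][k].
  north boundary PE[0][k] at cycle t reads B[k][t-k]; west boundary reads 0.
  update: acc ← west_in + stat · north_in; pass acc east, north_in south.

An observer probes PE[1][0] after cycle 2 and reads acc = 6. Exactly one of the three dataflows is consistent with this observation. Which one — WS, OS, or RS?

WS [2×2] PE[1][0] across cycles:
  @0  [1,0]  acc 0  |  →0  ↓0
  @1  [1,0]  acc 63  |  →6  ↓63
  @2  [1,0]  acc 50  |  →4  ↓50
OS [3×2] PE[1][0] across cycles:
  @0  [1,0]  acc 0  |  →0  ↓0
  @1  [1,0]  acc 18  |  →6  ↓3
  @2  [1,0]  acc 50  |  →4  ↓8
RS [3×2] PE[1][0] across cycles:
  @0  [1,0]  acc 0  |  →0  ↓0
  @1  [1,0]  acc 18  |  →18  ↓3
  @2  [1,0]  acc 6  |  →6  ↓1

dataflow = RS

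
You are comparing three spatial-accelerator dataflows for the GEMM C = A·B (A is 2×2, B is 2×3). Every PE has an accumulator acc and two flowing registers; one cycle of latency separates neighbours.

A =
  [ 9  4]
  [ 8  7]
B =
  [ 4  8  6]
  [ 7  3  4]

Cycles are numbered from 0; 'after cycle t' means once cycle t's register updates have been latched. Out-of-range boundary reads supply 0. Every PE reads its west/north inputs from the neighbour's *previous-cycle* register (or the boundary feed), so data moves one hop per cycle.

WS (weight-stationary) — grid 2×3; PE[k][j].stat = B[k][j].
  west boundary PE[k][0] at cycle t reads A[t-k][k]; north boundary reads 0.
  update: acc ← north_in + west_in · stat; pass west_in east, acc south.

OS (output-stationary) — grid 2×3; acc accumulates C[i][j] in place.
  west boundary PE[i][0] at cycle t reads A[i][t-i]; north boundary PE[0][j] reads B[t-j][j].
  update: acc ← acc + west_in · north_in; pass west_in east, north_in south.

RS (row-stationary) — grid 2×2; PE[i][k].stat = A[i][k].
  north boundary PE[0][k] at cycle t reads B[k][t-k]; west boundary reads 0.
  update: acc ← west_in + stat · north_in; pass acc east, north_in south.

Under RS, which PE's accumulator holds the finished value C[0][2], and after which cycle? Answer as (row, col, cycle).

RS — PE[0][1] is where C[0][2] collects:
  0: (0,1).acc=0  regs=<0,0>
  1: (0,1).acc=64  regs=<64,7>
  2: (0,1).acc=84  regs=<84,3>
  3: (0,1).acc=70  regs=<70,4>

(row, col, cycle) = (0, 1, 3)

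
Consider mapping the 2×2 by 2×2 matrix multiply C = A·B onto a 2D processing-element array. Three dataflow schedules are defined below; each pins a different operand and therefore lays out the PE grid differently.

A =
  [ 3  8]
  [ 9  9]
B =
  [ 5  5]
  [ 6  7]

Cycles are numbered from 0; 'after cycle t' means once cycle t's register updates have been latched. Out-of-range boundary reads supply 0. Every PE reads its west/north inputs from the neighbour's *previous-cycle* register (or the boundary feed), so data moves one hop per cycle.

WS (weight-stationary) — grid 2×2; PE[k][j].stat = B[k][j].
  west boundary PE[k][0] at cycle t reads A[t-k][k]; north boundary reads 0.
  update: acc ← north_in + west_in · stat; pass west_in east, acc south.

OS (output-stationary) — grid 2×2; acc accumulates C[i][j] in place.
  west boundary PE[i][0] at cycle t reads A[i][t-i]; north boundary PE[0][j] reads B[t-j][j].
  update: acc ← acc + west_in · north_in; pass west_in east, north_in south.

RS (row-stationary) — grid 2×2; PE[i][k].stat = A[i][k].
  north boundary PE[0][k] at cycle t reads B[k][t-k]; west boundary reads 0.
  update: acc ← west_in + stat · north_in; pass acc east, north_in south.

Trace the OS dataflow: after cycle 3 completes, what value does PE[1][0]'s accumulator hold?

PE[1][0].acc = 99

OS 2×2: PE[1][0] cycle-by-cycle (with neighbour feeds):
  0: (0,0).acc=15  regs=<3,5>
  0: (1,0).acc=0  regs=<0,0>
  1: (0,0).acc=63  regs=<8,6>
  1: (1,0).acc=45  regs=<9,5>
  2: (0,0).acc=63  regs=<0,0>
  2: (1,0).acc=99  regs=<9,6>
  3: (0,0).acc=63  regs=<0,0>
  3: (1,0).acc=99  regs=<0,0>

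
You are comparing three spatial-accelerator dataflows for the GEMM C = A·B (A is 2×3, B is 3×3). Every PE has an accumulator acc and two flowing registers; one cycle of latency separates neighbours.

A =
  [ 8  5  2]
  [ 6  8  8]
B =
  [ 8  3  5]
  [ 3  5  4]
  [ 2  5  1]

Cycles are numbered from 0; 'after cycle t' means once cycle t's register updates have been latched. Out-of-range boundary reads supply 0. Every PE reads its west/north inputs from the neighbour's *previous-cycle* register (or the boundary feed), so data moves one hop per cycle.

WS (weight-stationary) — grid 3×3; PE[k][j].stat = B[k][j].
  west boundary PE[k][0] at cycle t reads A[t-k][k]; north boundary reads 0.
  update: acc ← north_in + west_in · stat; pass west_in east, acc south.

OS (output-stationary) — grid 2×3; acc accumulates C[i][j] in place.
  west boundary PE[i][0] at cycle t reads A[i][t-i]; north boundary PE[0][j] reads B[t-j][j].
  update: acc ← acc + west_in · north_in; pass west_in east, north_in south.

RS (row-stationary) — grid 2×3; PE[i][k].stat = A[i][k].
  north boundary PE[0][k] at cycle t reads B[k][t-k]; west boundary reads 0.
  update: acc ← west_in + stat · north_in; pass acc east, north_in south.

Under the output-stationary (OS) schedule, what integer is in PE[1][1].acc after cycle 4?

PE[1][1].acc = 98

OS on a 2×3 grid — tracing PE[1][1] and its feeders:
  cycle 0: PE[0][1] → acc 0, east 0, south 0
  cycle 0: PE[1][0] → acc 0, east 0, south 0
  cycle 0: PE[1][1] → acc 0, east 0, south 0
  cycle 1: PE[0][1] → acc 24, east 8, south 3
  cycle 1: PE[1][0] → acc 48, east 6, south 8
  cycle 1: PE[1][1] → acc 0, east 0, south 0
  cycle 2: PE[0][1] → acc 49, east 5, south 5
  cycle 2: PE[1][0] → acc 72, east 8, south 3
  cycle 2: PE[1][1] → acc 18, east 6, south 3
  cycle 3: PE[0][1] → acc 59, east 2, south 5
  cycle 3: PE[1][0] → acc 88, east 8, south 2
  cycle 3: PE[1][1] → acc 58, east 8, south 5
  cycle 4: PE[0][1] → acc 59, east 0, south 0
  cycle 4: PE[1][0] → acc 88, east 0, south 0
  cycle 4: PE[1][1] → acc 98, east 8, south 5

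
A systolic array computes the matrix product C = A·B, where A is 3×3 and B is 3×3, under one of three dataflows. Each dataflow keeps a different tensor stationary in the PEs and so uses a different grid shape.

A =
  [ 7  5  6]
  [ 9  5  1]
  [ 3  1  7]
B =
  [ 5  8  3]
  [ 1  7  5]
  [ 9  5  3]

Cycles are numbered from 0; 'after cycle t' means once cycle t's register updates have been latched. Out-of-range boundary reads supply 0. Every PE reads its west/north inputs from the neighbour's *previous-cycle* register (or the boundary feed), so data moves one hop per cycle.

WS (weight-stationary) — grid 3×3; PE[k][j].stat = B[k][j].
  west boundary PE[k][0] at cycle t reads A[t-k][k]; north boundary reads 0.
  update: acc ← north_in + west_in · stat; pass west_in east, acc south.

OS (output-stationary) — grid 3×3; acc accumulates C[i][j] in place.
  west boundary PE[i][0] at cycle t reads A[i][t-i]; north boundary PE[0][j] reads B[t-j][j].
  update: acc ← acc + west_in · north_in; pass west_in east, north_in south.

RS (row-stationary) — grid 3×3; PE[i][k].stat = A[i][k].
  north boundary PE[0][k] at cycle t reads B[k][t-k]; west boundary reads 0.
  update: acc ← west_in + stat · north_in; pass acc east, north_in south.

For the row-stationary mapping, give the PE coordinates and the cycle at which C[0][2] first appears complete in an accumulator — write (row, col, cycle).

Under RS, C[0][2] lands at PE[0][2]:
  step 0 · PE0,2: acc=0; fwd→0 fwd↓0
  step 1 · PE0,2: acc=0; fwd→0 fwd↓0
  step 2 · PE0,2: acc=94; fwd→94 fwd↓9
  step 3 · PE0,2: acc=121; fwd→121 fwd↓5
  step 4 · PE0,2: acc=64; fwd→64 fwd↓3

(row, col, cycle) = (0, 2, 4)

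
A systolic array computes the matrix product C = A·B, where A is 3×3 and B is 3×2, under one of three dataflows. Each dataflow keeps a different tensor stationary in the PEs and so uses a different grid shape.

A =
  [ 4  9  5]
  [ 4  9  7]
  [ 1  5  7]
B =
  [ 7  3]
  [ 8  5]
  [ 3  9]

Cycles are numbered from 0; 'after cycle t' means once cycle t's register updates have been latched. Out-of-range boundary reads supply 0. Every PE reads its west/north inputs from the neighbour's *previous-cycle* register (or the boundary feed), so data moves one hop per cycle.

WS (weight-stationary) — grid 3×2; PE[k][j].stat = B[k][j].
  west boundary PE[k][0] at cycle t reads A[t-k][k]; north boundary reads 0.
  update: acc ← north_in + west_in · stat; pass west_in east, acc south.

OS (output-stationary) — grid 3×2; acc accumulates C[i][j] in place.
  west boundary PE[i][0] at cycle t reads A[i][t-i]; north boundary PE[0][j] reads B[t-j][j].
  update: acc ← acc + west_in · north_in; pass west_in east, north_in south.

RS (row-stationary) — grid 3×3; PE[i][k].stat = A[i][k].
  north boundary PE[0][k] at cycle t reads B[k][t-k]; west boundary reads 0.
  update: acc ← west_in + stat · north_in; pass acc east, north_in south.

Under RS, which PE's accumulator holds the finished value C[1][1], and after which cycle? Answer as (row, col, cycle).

RS — PE[1][2] is where C[1][1] collects:
  @0  [1,2]  acc 0  |  →0  ↓0
  @1  [1,2]  acc 0  |  →0  ↓0
  @2  [1,2]  acc 0  |  →0  ↓0
  @3  [1,2]  acc 121  |  →121  ↓3
  @4  [1,2]  acc 120  |  →120  ↓9

(row, col, cycle) = (1, 2, 4)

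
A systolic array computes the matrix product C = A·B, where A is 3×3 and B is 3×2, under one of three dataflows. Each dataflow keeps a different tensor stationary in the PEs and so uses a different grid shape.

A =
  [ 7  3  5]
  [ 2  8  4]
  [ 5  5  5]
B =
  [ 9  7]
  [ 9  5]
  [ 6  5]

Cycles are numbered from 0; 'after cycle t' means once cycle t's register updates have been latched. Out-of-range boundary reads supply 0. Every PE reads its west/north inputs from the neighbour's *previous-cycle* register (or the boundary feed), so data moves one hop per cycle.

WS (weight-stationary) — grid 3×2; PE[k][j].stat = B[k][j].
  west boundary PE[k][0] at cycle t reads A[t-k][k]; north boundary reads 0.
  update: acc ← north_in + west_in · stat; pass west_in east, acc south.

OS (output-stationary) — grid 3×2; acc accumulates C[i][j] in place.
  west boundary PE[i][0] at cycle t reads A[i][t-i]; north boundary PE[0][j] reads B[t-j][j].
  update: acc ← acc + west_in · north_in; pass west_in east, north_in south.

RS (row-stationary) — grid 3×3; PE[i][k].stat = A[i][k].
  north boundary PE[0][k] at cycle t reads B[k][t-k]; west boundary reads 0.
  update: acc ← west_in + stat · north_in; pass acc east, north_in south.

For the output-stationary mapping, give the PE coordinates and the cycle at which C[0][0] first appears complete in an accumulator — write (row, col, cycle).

OS: C[0][0] accumulates in PE[0][0]:
  after 0 — PE[0][0] acc=63, pass-E 7, pass-S 9
  after 1 — PE[0][0] acc=90, pass-E 3, pass-S 9
  after 2 — PE[0][0] acc=120, pass-E 5, pass-S 6

(row, col, cycle) = (0, 0, 2)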